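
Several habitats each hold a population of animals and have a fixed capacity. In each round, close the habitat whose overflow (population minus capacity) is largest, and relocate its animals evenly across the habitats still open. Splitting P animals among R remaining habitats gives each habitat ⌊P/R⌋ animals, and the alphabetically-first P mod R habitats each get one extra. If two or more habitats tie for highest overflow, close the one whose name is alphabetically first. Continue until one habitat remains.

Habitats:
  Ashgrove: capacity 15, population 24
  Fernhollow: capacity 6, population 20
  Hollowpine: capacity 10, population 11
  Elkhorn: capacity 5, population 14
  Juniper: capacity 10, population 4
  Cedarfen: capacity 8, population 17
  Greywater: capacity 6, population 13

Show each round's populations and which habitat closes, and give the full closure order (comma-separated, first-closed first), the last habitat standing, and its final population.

Round 1: Ashgrove=24 Cedarfen=17 Elkhorn=14 Fernhollow=20 Greywater=13 Hollowpine=11 Juniper=4 → close Fernhollow (overflow 14)
  20÷6 = 3 each, +1 to first 2
Round 2: Ashgrove=28 Cedarfen=21 Elkhorn=17 Greywater=16 Hollowpine=14 Juniper=7 → close Ashgrove (overflow 13)
  28÷5 = 5 each, +1 to first 3
Round 3: Cedarfen=27 Elkhorn=23 Greywater=22 Hollowpine=19 Juniper=12 → close Cedarfen (overflow 19)
  27÷4 = 6 each, +1 to first 3
Round 4: Elkhorn=30 Greywater=29 Hollowpine=26 Juniper=18 → close Elkhorn (overflow 25)
  30÷3 = 10 each, +1 to first 0
Round 5: Greywater=39 Hollowpine=36 Juniper=28 → close Greywater (overflow 33)
  39÷2 = 19 each, +1 to first 1
Round 6: Hollowpine=56 Juniper=47 → close Hollowpine (overflow 46)
  56÷1 = 56 each, +1 to first 0

Closure order: Fernhollow, Ashgrove, Cedarfen, Elkhorn, Greywater, Hollowpine
Last habitat: Juniper with 103 animals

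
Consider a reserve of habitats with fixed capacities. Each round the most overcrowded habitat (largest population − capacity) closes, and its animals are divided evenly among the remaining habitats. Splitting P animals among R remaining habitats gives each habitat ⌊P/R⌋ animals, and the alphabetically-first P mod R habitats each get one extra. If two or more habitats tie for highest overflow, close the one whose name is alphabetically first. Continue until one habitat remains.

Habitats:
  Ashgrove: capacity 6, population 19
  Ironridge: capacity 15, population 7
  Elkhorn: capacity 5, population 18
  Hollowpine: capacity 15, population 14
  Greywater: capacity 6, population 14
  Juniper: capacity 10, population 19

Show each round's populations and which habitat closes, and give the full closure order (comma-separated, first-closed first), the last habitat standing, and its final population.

Closure order: Ashgrove, Elkhorn, Greywater, Juniper, Hollowpine
Last habitat: Ironridge with 91 animals

Round 1: Ashgrove=19 Elkhorn=18 Greywater=14 Hollowpine=14 Ironridge=7 Juniper=19 → close Ashgrove (overflow 13)
  19÷5 = 3 each, +1 to first 4
Round 2: Elkhorn=22 Greywater=18 Hollowpine=18 Ironridge=11 Juniper=22 → close Elkhorn (overflow 17)
  22÷4 = 5 each, +1 to first 2
Round 3: Greywater=24 Hollowpine=24 Ironridge=16 Juniper=27 → close Greywater (overflow 18)
  24÷3 = 8 each, +1 to first 0
Round 4: Hollowpine=32 Ironridge=24 Juniper=35 → close Juniper (overflow 25)
  35÷2 = 17 each, +1 to first 1
Round 5: Hollowpine=50 Ironridge=41 → close Hollowpine (overflow 35)
  50÷1 = 50 each, +1 to first 0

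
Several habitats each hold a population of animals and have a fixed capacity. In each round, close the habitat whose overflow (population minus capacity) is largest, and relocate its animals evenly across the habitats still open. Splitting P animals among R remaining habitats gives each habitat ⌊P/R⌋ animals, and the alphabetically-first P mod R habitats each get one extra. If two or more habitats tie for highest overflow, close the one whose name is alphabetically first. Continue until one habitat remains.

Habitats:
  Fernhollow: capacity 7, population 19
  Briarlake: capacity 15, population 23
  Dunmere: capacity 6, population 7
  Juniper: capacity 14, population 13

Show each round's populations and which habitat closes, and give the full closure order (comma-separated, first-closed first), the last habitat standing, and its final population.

Round 1: Briarlake=23 Dunmere=7 Fernhollow=19 Juniper=13 → close Fernhollow (overflow 12)
  19÷3 = 6 each, +1 to first 1
Round 2: Briarlake=30 Dunmere=13 Juniper=19 → close Briarlake (overflow 15)
  30÷2 = 15 each, +1 to first 0
Round 3: Dunmere=28 Juniper=34 → close Dunmere (overflow 22)
  28÷1 = 28 each, +1 to first 0

Closure order: Fernhollow, Briarlake, Dunmere
Last habitat: Juniper with 62 animals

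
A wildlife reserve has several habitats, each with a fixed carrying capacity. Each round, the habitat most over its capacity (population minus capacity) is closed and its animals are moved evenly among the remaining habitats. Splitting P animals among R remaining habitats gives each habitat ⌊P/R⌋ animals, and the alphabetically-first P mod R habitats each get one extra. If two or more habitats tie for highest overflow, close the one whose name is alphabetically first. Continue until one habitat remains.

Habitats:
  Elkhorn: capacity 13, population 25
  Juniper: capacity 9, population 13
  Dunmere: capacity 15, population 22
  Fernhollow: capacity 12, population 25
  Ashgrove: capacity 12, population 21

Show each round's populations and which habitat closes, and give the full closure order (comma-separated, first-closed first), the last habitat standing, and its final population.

Round 1: Ashgrove=21 Dunmere=22 Elkhorn=25 Fernhollow=25 Juniper=13 → close Fernhollow (overflow 13)
  25÷4 = 6 each, +1 to first 1
Round 2: Ashgrove=28 Dunmere=28 Elkhorn=31 Juniper=19 → close Elkhorn (overflow 18)
  31÷3 = 10 each, +1 to first 1
Round 3: Ashgrove=39 Dunmere=38 Juniper=29 → close Ashgrove (overflow 27)
  39÷2 = 19 each, +1 to first 1
Round 4: Dunmere=58 Juniper=48 → close Dunmere (overflow 43)
  58÷1 = 58 each, +1 to first 0

Closure order: Fernhollow, Elkhorn, Ashgrove, Dunmere
Last habitat: Juniper with 106 animals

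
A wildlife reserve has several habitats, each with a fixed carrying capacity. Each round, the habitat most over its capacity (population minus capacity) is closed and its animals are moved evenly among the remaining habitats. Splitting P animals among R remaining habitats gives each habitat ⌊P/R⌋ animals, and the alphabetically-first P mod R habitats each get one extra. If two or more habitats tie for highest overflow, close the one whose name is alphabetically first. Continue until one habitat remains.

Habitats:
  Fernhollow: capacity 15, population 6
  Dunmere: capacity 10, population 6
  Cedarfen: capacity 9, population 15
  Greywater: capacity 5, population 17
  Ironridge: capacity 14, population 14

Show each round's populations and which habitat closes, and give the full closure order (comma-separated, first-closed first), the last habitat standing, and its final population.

Closure order: Greywater, Cedarfen, Ironridge, Dunmere
Last habitat: Fernhollow with 58 animals

Round 1: Cedarfen=15 Dunmere=6 Fernhollow=6 Greywater=17 Ironridge=14 → close Greywater (overflow 12)
  17÷4 = 4 each, +1 to first 1
Round 2: Cedarfen=20 Dunmere=10 Fernhollow=10 Ironridge=18 → close Cedarfen (overflow 11)
  20÷3 = 6 each, +1 to first 2
Round 3: Dunmere=17 Fernhollow=17 Ironridge=24 → close Ironridge (overflow 10)
  24÷2 = 12 each, +1 to first 0
Round 4: Dunmere=29 Fernhollow=29 → close Dunmere (overflow 19)
  29÷1 = 29 each, +1 to first 0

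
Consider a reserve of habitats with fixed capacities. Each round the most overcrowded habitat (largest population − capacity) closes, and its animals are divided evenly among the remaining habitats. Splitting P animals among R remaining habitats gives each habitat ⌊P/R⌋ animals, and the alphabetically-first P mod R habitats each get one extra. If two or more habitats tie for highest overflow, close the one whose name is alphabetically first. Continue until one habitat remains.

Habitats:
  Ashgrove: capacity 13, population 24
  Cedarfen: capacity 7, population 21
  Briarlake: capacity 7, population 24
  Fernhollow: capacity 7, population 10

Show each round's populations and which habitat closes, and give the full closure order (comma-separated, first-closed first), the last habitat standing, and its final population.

Round 1: Ashgrove=24 Briarlake=24 Cedarfen=21 Fernhollow=10 → close Briarlake (overflow 17)
  24÷3 = 8 each, +1 to first 0
Round 2: Ashgrove=32 Cedarfen=29 Fernhollow=18 → close Cedarfen (overflow 22)
  29÷2 = 14 each, +1 to first 1
Round 3: Ashgrove=47 Fernhollow=32 → close Ashgrove (overflow 34)
  47÷1 = 47 each, +1 to first 0

Closure order: Briarlake, Cedarfen, Ashgrove
Last habitat: Fernhollow with 79 animals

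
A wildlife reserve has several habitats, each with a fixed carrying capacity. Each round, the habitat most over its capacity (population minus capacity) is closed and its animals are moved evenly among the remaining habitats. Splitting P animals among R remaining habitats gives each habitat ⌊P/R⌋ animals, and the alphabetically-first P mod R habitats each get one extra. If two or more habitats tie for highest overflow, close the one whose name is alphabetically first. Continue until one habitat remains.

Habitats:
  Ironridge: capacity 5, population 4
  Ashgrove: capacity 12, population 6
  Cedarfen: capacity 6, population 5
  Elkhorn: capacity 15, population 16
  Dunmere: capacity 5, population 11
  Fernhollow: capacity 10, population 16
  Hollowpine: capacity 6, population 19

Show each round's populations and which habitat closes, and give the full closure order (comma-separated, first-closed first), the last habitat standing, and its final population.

Round 1: Ashgrove=6 Cedarfen=5 Dunmere=11 Elkhorn=16 Fernhollow=16 Hollowpine=19 Ironridge=4 → close Hollowpine (overflow 13)
  19÷6 = 3 each, +1 to first 1
Round 2: Ashgrove=10 Cedarfen=8 Dunmere=14 Elkhorn=19 Fernhollow=19 Ironridge=7 → close Dunmere (overflow 9)
  14÷5 = 2 each, +1 to first 4
Round 3: Ashgrove=13 Cedarfen=11 Elkhorn=22 Fernhollow=22 Ironridge=9 → close Fernhollow (overflow 12)
  22÷4 = 5 each, +1 to first 2
Round 4: Ashgrove=19 Cedarfen=17 Elkhorn=27 Ironridge=14 → close Elkhorn (overflow 12)
  27÷3 = 9 each, +1 to first 0
Round 5: Ashgrove=28 Cedarfen=26 Ironridge=23 → close Cedarfen (overflow 20)
  26÷2 = 13 each, +1 to first 0
Round 6: Ashgrove=41 Ironridge=36 → close Ironridge (overflow 31)
  36÷1 = 36 each, +1 to first 0

Closure order: Hollowpine, Dunmere, Fernhollow, Elkhorn, Cedarfen, Ironridge
Last habitat: Ashgrove with 77 animals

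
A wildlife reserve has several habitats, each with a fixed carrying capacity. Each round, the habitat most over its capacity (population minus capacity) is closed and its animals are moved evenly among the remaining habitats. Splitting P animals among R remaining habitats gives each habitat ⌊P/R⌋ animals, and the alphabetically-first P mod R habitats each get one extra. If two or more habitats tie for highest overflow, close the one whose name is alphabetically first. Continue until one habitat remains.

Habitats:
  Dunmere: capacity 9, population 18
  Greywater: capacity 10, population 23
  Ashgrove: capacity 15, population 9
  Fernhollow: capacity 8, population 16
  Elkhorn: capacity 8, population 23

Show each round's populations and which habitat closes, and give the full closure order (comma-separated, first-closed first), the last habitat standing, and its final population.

Round 1: Ashgrove=9 Dunmere=18 Elkhorn=23 Fernhollow=16 Greywater=23 → close Elkhorn (overflow 15)
  23÷4 = 5 each, +1 to first 3
Round 2: Ashgrove=15 Dunmere=24 Fernhollow=22 Greywater=28 → close Greywater (overflow 18)
  28÷3 = 9 each, +1 to first 1
Round 3: Ashgrove=25 Dunmere=33 Fernhollow=31 → close Dunmere (overflow 24)
  33÷2 = 16 each, +1 to first 1
Round 4: Ashgrove=42 Fernhollow=47 → close Fernhollow (overflow 39)
  47÷1 = 47 each, +1 to first 0

Closure order: Elkhorn, Greywater, Dunmere, Fernhollow
Last habitat: Ashgrove with 89 animals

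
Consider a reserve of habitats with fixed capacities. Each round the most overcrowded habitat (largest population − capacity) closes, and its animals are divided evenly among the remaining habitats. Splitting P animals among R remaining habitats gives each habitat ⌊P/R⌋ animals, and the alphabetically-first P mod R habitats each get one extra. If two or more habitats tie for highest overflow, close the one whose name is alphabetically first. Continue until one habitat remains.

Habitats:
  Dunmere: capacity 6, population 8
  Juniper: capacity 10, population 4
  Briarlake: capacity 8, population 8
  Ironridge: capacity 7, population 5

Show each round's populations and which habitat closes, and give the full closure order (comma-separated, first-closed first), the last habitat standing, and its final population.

Closure order: Dunmere, Briarlake, Ironridge
Last habitat: Juniper with 25 animals

Round 1: Briarlake=8 Dunmere=8 Ironridge=5 Juniper=4 → close Dunmere (overflow 2)
  8÷3 = 2 each, +1 to first 2
Round 2: Briarlake=11 Ironridge=8 Juniper=6 → close Briarlake (overflow 3)
  11÷2 = 5 each, +1 to first 1
Round 3: Ironridge=14 Juniper=11 → close Ironridge (overflow 7)
  14÷1 = 14 each, +1 to first 0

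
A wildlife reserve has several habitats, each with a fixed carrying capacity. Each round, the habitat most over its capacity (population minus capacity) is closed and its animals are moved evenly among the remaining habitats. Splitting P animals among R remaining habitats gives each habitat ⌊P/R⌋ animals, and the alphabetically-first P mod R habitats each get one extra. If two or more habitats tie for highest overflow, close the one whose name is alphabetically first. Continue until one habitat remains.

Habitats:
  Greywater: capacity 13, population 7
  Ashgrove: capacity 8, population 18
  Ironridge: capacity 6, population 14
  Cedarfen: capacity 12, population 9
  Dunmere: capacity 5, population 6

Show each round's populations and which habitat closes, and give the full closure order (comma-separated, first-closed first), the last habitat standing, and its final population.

Closure order: Ashgrove, Ironridge, Dunmere, Cedarfen
Last habitat: Greywater with 54 animals

Round 1: Ashgrove=18 Cedarfen=9 Dunmere=6 Greywater=7 Ironridge=14 → close Ashgrove (overflow 10)
  18÷4 = 4 each, +1 to first 2
Round 2: Cedarfen=14 Dunmere=11 Greywater=11 Ironridge=18 → close Ironridge (overflow 12)
  18÷3 = 6 each, +1 to first 0
Round 3: Cedarfen=20 Dunmere=17 Greywater=17 → close Dunmere (overflow 12)
  17÷2 = 8 each, +1 to first 1
Round 4: Cedarfen=29 Greywater=25 → close Cedarfen (overflow 17)
  29÷1 = 29 each, +1 to first 0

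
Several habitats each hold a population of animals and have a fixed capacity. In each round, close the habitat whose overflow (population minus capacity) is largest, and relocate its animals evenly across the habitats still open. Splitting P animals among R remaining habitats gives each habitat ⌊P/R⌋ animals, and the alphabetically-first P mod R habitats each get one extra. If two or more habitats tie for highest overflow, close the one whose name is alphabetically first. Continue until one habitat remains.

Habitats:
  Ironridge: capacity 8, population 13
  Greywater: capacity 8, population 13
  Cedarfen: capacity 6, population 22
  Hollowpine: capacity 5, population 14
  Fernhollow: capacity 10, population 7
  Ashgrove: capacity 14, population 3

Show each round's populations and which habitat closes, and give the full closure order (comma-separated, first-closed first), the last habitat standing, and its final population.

Round 1: Ashgrove=3 Cedarfen=22 Fernhollow=7 Greywater=13 Hollowpine=14 Ironridge=13 → close Cedarfen (overflow 16)
  22÷5 = 4 each, +1 to first 2
Round 2: Ashgrove=8 Fernhollow=12 Greywater=17 Hollowpine=18 Ironridge=17 → close Hollowpine (overflow 13)
  18÷4 = 4 each, +1 to first 2
Round 3: Ashgrove=13 Fernhollow=17 Greywater=21 Ironridge=21 → close Greywater (overflow 13)
  21÷3 = 7 each, +1 to first 0
Round 4: Ashgrove=20 Fernhollow=24 Ironridge=28 → close Ironridge (overflow 20)
  28÷2 = 14 each, +1 to first 0
Round 5: Ashgrove=34 Fernhollow=38 → close Fernhollow (overflow 28)
  38÷1 = 38 each, +1 to first 0

Closure order: Cedarfen, Hollowpine, Greywater, Ironridge, Fernhollow
Last habitat: Ashgrove with 72 animals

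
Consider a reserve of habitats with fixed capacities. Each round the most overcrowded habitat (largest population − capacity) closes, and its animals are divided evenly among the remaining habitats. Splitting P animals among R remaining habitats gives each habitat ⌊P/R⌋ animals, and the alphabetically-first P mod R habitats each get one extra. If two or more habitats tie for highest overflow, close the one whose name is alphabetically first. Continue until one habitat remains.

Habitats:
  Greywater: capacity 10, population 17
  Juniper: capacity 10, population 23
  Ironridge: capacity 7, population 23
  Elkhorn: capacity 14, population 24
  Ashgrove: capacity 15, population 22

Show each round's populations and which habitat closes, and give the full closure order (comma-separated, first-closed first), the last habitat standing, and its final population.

Closure order: Ironridge, Juniper, Elkhorn, Ashgrove
Last habitat: Greywater with 109 animals

Round 1: Ashgrove=22 Elkhorn=24 Greywater=17 Ironridge=23 Juniper=23 → close Ironridge (overflow 16)
  23÷4 = 5 each, +1 to first 3
Round 2: Ashgrove=28 Elkhorn=30 Greywater=23 Juniper=28 → close Juniper (overflow 18)
  28÷3 = 9 each, +1 to first 1
Round 3: Ashgrove=38 Elkhorn=39 Greywater=32 → close Elkhorn (overflow 25)
  39÷2 = 19 each, +1 to first 1
Round 4: Ashgrove=58 Greywater=51 → close Ashgrove (overflow 43)
  58÷1 = 58 each, +1 to first 0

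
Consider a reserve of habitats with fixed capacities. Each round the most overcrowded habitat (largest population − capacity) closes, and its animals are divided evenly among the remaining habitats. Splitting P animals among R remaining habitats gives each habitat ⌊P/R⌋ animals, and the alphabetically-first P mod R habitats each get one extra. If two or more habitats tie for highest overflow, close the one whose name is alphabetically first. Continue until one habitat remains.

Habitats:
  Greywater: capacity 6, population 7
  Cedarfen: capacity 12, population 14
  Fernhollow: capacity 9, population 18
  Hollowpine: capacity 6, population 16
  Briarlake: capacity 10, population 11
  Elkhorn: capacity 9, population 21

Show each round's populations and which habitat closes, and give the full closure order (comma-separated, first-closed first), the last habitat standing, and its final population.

Closure order: Elkhorn, Hollowpine, Fernhollow, Briarlake, Cedarfen
Last habitat: Greywater with 87 animals

Round 1: Briarlake=11 Cedarfen=14 Elkhorn=21 Fernhollow=18 Greywater=7 Hollowpine=16 → close Elkhorn (overflow 12)
  21÷5 = 4 each, +1 to first 1
Round 2: Briarlake=16 Cedarfen=18 Fernhollow=22 Greywater=11 Hollowpine=20 → close Hollowpine (overflow 14)
  20÷4 = 5 each, +1 to first 0
Round 3: Briarlake=21 Cedarfen=23 Fernhollow=27 Greywater=16 → close Fernhollow (overflow 18)
  27÷3 = 9 each, +1 to first 0
Round 4: Briarlake=30 Cedarfen=32 Greywater=25 → close Briarlake (overflow 20)
  30÷2 = 15 each, +1 to first 0
Round 5: Cedarfen=47 Greywater=40 → close Cedarfen (overflow 35)
  47÷1 = 47 each, +1 to first 0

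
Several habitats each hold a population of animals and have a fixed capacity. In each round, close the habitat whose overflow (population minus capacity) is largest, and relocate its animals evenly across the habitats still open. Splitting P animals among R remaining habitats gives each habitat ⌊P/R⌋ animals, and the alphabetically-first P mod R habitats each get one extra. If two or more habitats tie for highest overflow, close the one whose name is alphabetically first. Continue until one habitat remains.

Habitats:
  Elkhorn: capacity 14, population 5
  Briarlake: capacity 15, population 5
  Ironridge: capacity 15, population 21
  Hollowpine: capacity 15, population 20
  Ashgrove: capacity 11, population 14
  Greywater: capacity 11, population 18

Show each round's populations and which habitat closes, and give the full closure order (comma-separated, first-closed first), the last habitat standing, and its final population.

Round 1: Ashgrove=14 Briarlake=5 Elkhorn=5 Greywater=18 Hollowpine=20 Ironridge=21 → close Greywater (overflow 7)
  18÷5 = 3 each, +1 to first 3
Round 2: Ashgrove=18 Briarlake=9 Elkhorn=9 Hollowpine=23 Ironridge=24 → close Ironridge (overflow 9)
  24÷4 = 6 each, +1 to first 0
Round 3: Ashgrove=24 Briarlake=15 Elkhorn=15 Hollowpine=29 → close Hollowpine (overflow 14)
  29÷3 = 9 each, +1 to first 2
Round 4: Ashgrove=34 Briarlake=25 Elkhorn=24 → close Ashgrove (overflow 23)
  34÷2 = 17 each, +1 to first 0
Round 5: Briarlake=42 Elkhorn=41 → close Briarlake (overflow 27)
  42÷1 = 42 each, +1 to first 0

Closure order: Greywater, Ironridge, Hollowpine, Ashgrove, Briarlake
Last habitat: Elkhorn with 83 animals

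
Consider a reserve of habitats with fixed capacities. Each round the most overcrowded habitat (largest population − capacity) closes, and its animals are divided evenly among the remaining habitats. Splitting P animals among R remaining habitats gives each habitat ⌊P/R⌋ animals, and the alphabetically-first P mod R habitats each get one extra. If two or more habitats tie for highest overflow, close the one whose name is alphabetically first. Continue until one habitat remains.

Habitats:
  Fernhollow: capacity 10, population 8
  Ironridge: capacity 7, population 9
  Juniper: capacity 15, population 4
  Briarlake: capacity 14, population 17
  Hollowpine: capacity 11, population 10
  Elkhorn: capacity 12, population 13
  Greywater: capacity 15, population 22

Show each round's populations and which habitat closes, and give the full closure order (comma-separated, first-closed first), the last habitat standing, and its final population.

Closure order: Greywater, Briarlake, Elkhorn, Ironridge, Hollowpine, Fernhollow
Last habitat: Juniper with 83 animals

Round 1: Briarlake=17 Elkhorn=13 Fernhollow=8 Greywater=22 Hollowpine=10 Ironridge=9 Juniper=4 → close Greywater (overflow 7)
  22÷6 = 3 each, +1 to first 4
Round 2: Briarlake=21 Elkhorn=17 Fernhollow=12 Hollowpine=14 Ironridge=12 Juniper=7 → close Briarlake (overflow 7)
  21÷5 = 4 each, +1 to first 1
Round 3: Elkhorn=22 Fernhollow=16 Hollowpine=18 Ironridge=16 Juniper=11 → close Elkhorn (overflow 10)
  22÷4 = 5 each, +1 to first 2
Round 4: Fernhollow=22 Hollowpine=24 Ironridge=21 Juniper=16 → close Ironridge (overflow 14)
  21÷3 = 7 each, +1 to first 0
Round 5: Fernhollow=29 Hollowpine=31 Juniper=23 → close Hollowpine (overflow 20)
  31÷2 = 15 each, +1 to first 1
Round 6: Fernhollow=45 Juniper=38 → close Fernhollow (overflow 35)
  45÷1 = 45 each, +1 to first 0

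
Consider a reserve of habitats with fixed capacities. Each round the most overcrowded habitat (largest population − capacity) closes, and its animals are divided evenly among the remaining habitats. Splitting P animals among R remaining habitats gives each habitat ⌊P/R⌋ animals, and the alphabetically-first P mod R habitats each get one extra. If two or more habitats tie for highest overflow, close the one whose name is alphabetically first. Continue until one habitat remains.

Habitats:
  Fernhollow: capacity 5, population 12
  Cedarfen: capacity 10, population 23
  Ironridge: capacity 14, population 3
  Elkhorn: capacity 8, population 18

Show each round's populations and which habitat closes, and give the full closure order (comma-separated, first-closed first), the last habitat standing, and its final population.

Closure order: Cedarfen, Elkhorn, Fernhollow
Last habitat: Ironridge with 56 animals

Round 1: Cedarfen=23 Elkhorn=18 Fernhollow=12 Ironridge=3 → close Cedarfen (overflow 13)
  23÷3 = 7 each, +1 to first 2
Round 2: Elkhorn=26 Fernhollow=20 Ironridge=10 → close Elkhorn (overflow 18)
  26÷2 = 13 each, +1 to first 0
Round 3: Fernhollow=33 Ironridge=23 → close Fernhollow (overflow 28)
  33÷1 = 33 each, +1 to first 0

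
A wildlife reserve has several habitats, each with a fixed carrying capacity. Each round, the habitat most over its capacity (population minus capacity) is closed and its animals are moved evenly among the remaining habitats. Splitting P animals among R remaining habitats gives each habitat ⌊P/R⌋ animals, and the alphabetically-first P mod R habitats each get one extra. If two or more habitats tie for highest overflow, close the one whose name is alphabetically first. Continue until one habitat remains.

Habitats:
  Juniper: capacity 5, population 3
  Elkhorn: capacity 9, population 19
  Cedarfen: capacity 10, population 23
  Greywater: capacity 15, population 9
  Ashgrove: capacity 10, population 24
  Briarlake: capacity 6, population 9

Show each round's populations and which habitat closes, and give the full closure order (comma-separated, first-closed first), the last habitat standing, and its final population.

Closure order: Ashgrove, Cedarfen, Elkhorn, Briarlake, Juniper
Last habitat: Greywater with 87 animals

Round 1: Ashgrove=24 Briarlake=9 Cedarfen=23 Elkhorn=19 Greywater=9 Juniper=3 → close Ashgrove (overflow 14)
  24÷5 = 4 each, +1 to first 4
Round 2: Briarlake=14 Cedarfen=28 Elkhorn=24 Greywater=14 Juniper=7 → close Cedarfen (overflow 18)
  28÷4 = 7 each, +1 to first 0
Round 3: Briarlake=21 Elkhorn=31 Greywater=21 Juniper=14 → close Elkhorn (overflow 22)
  31÷3 = 10 each, +1 to first 1
Round 4: Briarlake=32 Greywater=31 Juniper=24 → close Briarlake (overflow 26)
  32÷2 = 16 each, +1 to first 0
Round 5: Greywater=47 Juniper=40 → close Juniper (overflow 35)
  40÷1 = 40 each, +1 to first 0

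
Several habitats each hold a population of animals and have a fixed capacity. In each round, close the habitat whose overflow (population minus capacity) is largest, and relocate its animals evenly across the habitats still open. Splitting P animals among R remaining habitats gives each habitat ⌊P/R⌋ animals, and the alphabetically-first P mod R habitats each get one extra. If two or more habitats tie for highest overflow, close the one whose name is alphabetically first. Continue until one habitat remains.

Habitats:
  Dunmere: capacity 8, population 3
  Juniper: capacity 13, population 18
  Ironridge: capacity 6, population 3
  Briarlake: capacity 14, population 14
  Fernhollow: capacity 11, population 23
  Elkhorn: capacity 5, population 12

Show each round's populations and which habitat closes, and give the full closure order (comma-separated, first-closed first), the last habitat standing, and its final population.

Round 1: Briarlake=14 Dunmere=3 Elkhorn=12 Fernhollow=23 Ironridge=3 Juniper=18 → close Fernhollow (overflow 12)
  23÷5 = 4 each, +1 to first 3
Round 2: Briarlake=19 Dunmere=8 Elkhorn=17 Ironridge=7 Juniper=22 → close Elkhorn (overflow 12)
  17÷4 = 4 each, +1 to first 1
Round 3: Briarlake=24 Dunmere=12 Ironridge=11 Juniper=26 → close Juniper (overflow 13)
  26÷3 = 8 each, +1 to first 2
Round 4: Briarlake=33 Dunmere=21 Ironridge=19 → close Briarlake (overflow 19)
  33÷2 = 16 each, +1 to first 1
Round 5: Dunmere=38 Ironridge=35 → close Dunmere (overflow 30)
  38÷1 = 38 each, +1 to first 0

Closure order: Fernhollow, Elkhorn, Juniper, Briarlake, Dunmere
Last habitat: Ironridge with 73 animals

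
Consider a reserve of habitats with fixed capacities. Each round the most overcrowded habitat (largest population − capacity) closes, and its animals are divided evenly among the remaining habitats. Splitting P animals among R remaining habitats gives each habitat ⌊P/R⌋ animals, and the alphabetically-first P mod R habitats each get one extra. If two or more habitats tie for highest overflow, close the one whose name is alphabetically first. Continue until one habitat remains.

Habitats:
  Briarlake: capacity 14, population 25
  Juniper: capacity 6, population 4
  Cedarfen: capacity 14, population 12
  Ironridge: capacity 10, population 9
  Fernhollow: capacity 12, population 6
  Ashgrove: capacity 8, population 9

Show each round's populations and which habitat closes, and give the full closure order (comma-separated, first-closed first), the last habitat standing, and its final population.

Round 1: Ashgrove=9 Briarlake=25 Cedarfen=12 Fernhollow=6 Ironridge=9 Juniper=4 → close Briarlake (overflow 11)
  25÷5 = 5 each, +1 to first 0
Round 2: Ashgrove=14 Cedarfen=17 Fernhollow=11 Ironridge=14 Juniper=9 → close Ashgrove (overflow 6)
  14÷4 = 3 each, +1 to first 2
Round 3: Cedarfen=21 Fernhollow=15 Ironridge=17 Juniper=12 → close Cedarfen (overflow 7)
  21÷3 = 7 each, +1 to first 0
Round 4: Fernhollow=22 Ironridge=24 Juniper=19 → close Ironridge (overflow 14)
  24÷2 = 12 each, +1 to first 0
Round 5: Fernhollow=34 Juniper=31 → close Juniper (overflow 25)
  31÷1 = 31 each, +1 to first 0

Closure order: Briarlake, Ashgrove, Cedarfen, Ironridge, Juniper
Last habitat: Fernhollow with 65 animals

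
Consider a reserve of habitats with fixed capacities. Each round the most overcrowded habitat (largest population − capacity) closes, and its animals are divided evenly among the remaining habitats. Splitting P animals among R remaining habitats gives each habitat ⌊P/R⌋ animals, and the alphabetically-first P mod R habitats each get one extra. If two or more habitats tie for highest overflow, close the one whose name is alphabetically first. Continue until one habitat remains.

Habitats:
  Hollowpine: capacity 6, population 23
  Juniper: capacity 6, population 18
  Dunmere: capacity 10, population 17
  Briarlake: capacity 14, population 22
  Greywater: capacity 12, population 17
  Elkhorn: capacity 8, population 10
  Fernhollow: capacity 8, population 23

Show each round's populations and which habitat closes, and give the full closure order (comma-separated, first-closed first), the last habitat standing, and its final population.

Round 1: Briarlake=22 Dunmere=17 Elkhorn=10 Fernhollow=23 Greywater=17 Hollowpine=23 Juniper=18 → close Hollowpine (overflow 17)
  23÷6 = 3 each, +1 to first 5
Round 2: Briarlake=26 Dunmere=21 Elkhorn=14 Fernhollow=27 Greywater=21 Juniper=21 → close Fernhollow (overflow 19)
  27÷5 = 5 each, +1 to first 2
Round 3: Briarlake=32 Dunmere=27 Elkhorn=19 Greywater=26 Juniper=26 → close Juniper (overflow 20)
  26÷4 = 6 each, +1 to first 2
Round 4: Briarlake=39 Dunmere=34 Elkhorn=25 Greywater=32 → close Briarlake (overflow 25)
  39÷3 = 13 each, +1 to first 0
Round 5: Dunmere=47 Elkhorn=38 Greywater=45 → close Dunmere (overflow 37)
  47÷2 = 23 each, +1 to first 1
Round 6: Elkhorn=62 Greywater=68 → close Greywater (overflow 56)
  68÷1 = 68 each, +1 to first 0

Closure order: Hollowpine, Fernhollow, Juniper, Briarlake, Dunmere, Greywater
Last habitat: Elkhorn with 130 animals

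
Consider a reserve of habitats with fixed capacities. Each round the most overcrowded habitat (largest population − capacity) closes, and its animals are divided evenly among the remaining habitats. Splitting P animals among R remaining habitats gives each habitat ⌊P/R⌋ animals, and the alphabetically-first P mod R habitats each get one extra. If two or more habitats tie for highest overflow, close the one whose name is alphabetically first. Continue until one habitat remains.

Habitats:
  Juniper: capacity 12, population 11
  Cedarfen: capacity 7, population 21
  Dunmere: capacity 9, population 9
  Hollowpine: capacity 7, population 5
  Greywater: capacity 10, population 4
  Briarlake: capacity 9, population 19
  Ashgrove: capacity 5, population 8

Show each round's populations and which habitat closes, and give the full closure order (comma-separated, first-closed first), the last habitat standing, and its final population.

Round 1: Ashgrove=8 Briarlake=19 Cedarfen=21 Dunmere=9 Greywater=4 Hollowpine=5 Juniper=11 → close Cedarfen (overflow 14)
  21÷6 = 3 each, +1 to first 3
Round 2: Ashgrove=12 Briarlake=23 Dunmere=13 Greywater=7 Hollowpine=8 Juniper=14 → close Briarlake (overflow 14)
  23÷5 = 4 each, +1 to first 3
Round 3: Ashgrove=17 Dunmere=18 Greywater=12 Hollowpine=12 Juniper=18 → close Ashgrove (overflow 12)
  17÷4 = 4 each, +1 to first 1
Round 4: Dunmere=23 Greywater=16 Hollowpine=16 Juniper=22 → close Dunmere (overflow 14)
  23÷3 = 7 each, +1 to first 2
Round 5: Greywater=24 Hollowpine=24 Juniper=29 → close Hollowpine (overflow 17)
  24÷2 = 12 each, +1 to first 0
Round 6: Greywater=36 Juniper=41 → close Juniper (overflow 29)
  41÷1 = 41 each, +1 to first 0

Closure order: Cedarfen, Briarlake, Ashgrove, Dunmere, Hollowpine, Juniper
Last habitat: Greywater with 77 animals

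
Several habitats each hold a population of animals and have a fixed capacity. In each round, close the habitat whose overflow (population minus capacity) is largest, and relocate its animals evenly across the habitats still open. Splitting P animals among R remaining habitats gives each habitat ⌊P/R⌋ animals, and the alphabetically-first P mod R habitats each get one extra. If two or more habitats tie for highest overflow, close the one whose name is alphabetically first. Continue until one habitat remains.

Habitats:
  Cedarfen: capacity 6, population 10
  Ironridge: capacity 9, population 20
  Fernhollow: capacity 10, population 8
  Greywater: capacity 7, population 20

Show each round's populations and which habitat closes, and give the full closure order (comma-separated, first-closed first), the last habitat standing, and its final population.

Closure order: Greywater, Ironridge, Cedarfen
Last habitat: Fernhollow with 58 animals

Round 1: Cedarfen=10 Fernhollow=8 Greywater=20 Ironridge=20 → close Greywater (overflow 13)
  20÷3 = 6 each, +1 to first 2
Round 2: Cedarfen=17 Fernhollow=15 Ironridge=26 → close Ironridge (overflow 17)
  26÷2 = 13 each, +1 to first 0
Round 3: Cedarfen=30 Fernhollow=28 → close Cedarfen (overflow 24)
  30÷1 = 30 each, +1 to first 0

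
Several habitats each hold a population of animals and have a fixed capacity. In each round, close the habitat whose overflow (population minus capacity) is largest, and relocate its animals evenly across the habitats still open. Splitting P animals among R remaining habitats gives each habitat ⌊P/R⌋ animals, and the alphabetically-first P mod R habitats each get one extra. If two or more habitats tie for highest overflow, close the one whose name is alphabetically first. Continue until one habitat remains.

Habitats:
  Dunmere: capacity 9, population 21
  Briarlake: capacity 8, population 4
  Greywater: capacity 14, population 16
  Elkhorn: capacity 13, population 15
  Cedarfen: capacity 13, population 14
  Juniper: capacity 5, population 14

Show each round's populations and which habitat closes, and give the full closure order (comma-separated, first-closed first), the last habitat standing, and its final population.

Closure order: Dunmere, Juniper, Cedarfen, Elkhorn, Greywater
Last habitat: Briarlake with 84 animals

Round 1: Briarlake=4 Cedarfen=14 Dunmere=21 Elkhorn=15 Greywater=16 Juniper=14 → close Dunmere (overflow 12)
  21÷5 = 4 each, +1 to first 1
Round 2: Briarlake=9 Cedarfen=18 Elkhorn=19 Greywater=20 Juniper=18 → close Juniper (overflow 13)
  18÷4 = 4 each, +1 to first 2
Round 3: Briarlake=14 Cedarfen=23 Elkhorn=23 Greywater=24 → close Cedarfen (overflow 10)
  23÷3 = 7 each, +1 to first 2
Round 4: Briarlake=22 Elkhorn=31 Greywater=31 → close Elkhorn (overflow 18)
  31÷2 = 15 each, +1 to first 1
Round 5: Briarlake=38 Greywater=46 → close Greywater (overflow 32)
  46÷1 = 46 each, +1 to first 0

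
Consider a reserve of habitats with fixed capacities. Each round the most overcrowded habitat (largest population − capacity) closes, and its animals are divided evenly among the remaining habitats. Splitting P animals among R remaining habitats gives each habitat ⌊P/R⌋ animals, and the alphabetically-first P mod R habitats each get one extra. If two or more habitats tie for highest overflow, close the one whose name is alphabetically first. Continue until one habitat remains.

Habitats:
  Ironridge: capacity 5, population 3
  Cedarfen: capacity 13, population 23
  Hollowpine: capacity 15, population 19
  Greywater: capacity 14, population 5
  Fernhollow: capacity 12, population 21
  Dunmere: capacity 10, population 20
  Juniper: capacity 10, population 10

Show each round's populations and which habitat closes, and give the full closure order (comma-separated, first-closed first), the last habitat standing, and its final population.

Round 1: Cedarfen=23 Dunmere=20 Fernhollow=21 Greywater=5 Hollowpine=19 Ironridge=3 Juniper=10 → close Cedarfen (overflow 10)
  23÷6 = 3 each, +1 to first 5
Round 2: Dunmere=24 Fernhollow=25 Greywater=9 Hollowpine=23 Ironridge=7 Juniper=13 → close Dunmere (overflow 14)
  24÷5 = 4 each, +1 to first 4
Round 3: Fernhollow=30 Greywater=14 Hollowpine=28 Ironridge=12 Juniper=17 → close Fernhollow (overflow 18)
  30÷4 = 7 each, +1 to first 2
Round 4: Greywater=22 Hollowpine=36 Ironridge=19 Juniper=24 → close Hollowpine (overflow 21)
  36÷3 = 12 each, +1 to first 0
Round 5: Greywater=34 Ironridge=31 Juniper=36 → close Ironridge (overflow 26)
  31÷2 = 15 each, +1 to first 1
Round 6: Greywater=50 Juniper=51 → close Juniper (overflow 41)
  51÷1 = 51 each, +1 to first 0

Closure order: Cedarfen, Dunmere, Fernhollow, Hollowpine, Ironridge, Juniper
Last habitat: Greywater with 101 animals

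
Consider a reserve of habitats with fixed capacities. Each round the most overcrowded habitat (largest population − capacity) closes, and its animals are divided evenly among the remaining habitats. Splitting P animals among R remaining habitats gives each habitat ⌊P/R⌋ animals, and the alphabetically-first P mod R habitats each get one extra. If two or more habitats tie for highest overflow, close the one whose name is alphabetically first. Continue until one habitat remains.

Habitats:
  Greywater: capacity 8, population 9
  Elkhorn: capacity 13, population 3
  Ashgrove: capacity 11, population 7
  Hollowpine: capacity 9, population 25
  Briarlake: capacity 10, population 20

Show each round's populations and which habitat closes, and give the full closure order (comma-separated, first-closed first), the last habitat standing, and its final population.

Closure order: Hollowpine, Briarlake, Greywater, Ashgrove
Last habitat: Elkhorn with 64 animals

Round 1: Ashgrove=7 Briarlake=20 Elkhorn=3 Greywater=9 Hollowpine=25 → close Hollowpine (overflow 16)
  25÷4 = 6 each, +1 to first 1
Round 2: Ashgrove=14 Briarlake=26 Elkhorn=9 Greywater=15 → close Briarlake (overflow 16)
  26÷3 = 8 each, +1 to first 2
Round 3: Ashgrove=23 Elkhorn=18 Greywater=23 → close Greywater (overflow 15)
  23÷2 = 11 each, +1 to first 1
Round 4: Ashgrove=35 Elkhorn=29 → close Ashgrove (overflow 24)
  35÷1 = 35 each, +1 to first 0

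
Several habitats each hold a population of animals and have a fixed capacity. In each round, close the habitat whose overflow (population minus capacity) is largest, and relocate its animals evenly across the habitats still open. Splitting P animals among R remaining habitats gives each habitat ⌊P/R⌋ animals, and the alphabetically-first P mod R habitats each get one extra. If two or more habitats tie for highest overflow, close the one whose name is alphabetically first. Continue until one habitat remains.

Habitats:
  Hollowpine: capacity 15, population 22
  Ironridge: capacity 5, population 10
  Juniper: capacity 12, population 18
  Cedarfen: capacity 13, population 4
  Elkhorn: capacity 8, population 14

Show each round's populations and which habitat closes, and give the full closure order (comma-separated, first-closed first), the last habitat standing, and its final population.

Round 1: Cedarfen=4 Elkhorn=14 Hollowpine=22 Ironridge=10 Juniper=18 → close Hollowpine (overflow 7)
  22÷4 = 5 each, +1 to first 2
Round 2: Cedarfen=10 Elkhorn=20 Ironridge=15 Juniper=23 → close Elkhorn (overflow 12)
  20÷3 = 6 each, +1 to first 2
Round 3: Cedarfen=17 Ironridge=22 Juniper=29 → close Ironridge (overflow 17)
  22÷2 = 11 each, +1 to first 0
Round 4: Cedarfen=28 Juniper=40 → close Juniper (overflow 28)
  40÷1 = 40 each, +1 to first 0

Closure order: Hollowpine, Elkhorn, Ironridge, Juniper
Last habitat: Cedarfen with 68 animals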